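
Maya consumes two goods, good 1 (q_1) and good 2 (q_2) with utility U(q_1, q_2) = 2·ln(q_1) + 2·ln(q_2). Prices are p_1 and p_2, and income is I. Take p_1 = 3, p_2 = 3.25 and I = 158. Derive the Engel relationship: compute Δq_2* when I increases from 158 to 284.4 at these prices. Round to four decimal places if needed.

The MRS is q_2/q_1. Set MRS = p_1/p_2.
So 2·p_2·q_2 = 2·p_1·q_1; combined with the budget, a share 0.5 of income goes to q_1.
Demand: q_1*(p_1,p_2,I) = 0.5·I/p_1 and q_2* = 0.5·I/p_2.
At p_1=3, p_2=3.25, I=158: q_2* = 0.5·158/3.25 = 24.3077.
At I' = 284.4: q_2* = 43.7538. Change: 43.7538 − 24.3077 = 19.4462.

Δq_2* = 19.4462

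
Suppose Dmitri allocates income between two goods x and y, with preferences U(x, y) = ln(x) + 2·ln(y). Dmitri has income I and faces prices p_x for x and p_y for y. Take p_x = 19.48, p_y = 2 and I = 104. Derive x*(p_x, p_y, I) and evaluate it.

x* = 1.7796

Tangency: MRS = (1/2)·y/x = p_x/p_y.
So p_y·y = 2·p_x·x; combined with the budget, a share 1/3 of income goes to x.
Demand: x*(p_x,p_y,I) = 1/3·I/p_x and y* = 2/3·I/p_y.
At p_x=19.48, p_y=2, I=104: x* = 1/3·104/19.48 = 1.7796.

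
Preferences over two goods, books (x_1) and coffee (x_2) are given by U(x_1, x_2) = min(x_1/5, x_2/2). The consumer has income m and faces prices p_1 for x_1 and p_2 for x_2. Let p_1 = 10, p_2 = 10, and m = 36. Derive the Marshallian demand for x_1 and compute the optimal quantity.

x_1* = 2.5714

Demand: x_1*(p_1,p_2,m) = 5·m/(5·p_1 + 2·p_2), x_2* = 2·m/(5·p_1 + 2·p_2).
Here 5·10 + 2·10 = 70, giving x_1* = 2.5714.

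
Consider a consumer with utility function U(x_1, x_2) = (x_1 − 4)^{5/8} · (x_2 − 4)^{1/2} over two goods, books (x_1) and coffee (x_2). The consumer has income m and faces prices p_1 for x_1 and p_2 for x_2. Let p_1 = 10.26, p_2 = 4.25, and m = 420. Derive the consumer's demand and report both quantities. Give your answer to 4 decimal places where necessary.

After buying the subsistence bundle (4, 4), a share 5/9 of the remaining income goes to x_1: x_1* = 4 + 5/9·(m − 4p_1 − 4p_2)/p_1.
Discretionary income = 420 − 4·10.26 − 4·4.25 = 361.96; x_1* = 4 + 5/9·361.96/10.26 = 23.5993; x_2* = 4 + 4/9·361.96/4.25 = 41.852.

x_1* = 23.5993, x_2* = 41.852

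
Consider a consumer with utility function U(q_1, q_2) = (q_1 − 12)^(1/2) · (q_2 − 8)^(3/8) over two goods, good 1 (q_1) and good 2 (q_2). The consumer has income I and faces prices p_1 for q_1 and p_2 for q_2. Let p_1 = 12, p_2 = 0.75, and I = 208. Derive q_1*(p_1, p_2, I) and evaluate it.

After buying the subsistence bundle (12, 8), a share 4/7 of the remaining income goes to q_1: q_1* = 12 + 4/7·(I − 12p_1 − 8p_2)/p_1.
Discretionary income = 208 − 12·12 − 8·0.75 = 58; q_1* = 12 + 4/7·58/12 = 14.7619.

q_1* = 14.7619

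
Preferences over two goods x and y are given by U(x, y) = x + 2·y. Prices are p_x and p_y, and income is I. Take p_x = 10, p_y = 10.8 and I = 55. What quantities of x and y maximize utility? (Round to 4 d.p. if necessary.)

x* = 0, y* = 5.0926

Linear utility — the consumer picks whichever good has higher MU/price: 1/10 = 0.1 vs 2/10.8 = 0.1852.
y gives more utility per dollar, so spend all income on y: y* = I/p_y, x* = 0.
Numerically: x* = 0, y* = 5.0926.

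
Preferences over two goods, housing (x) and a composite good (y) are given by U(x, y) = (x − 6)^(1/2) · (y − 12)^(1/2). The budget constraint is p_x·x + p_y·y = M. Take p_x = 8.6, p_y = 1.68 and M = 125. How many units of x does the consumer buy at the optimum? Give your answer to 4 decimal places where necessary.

This is Cobb-Douglas in (x−6, y−12): tangency gives 0.5·p_y·(y−12) = 0.5·p_x·(x−6).
After buying the subsistence bundle (6, 12), a share 0.5 of the remaining income goes to x: x* = 6 + 0.5·(M − 6p_x − 12p_y)/p_x.
Discretionary income = 125 − 6·8.6 − 12·1.68 = 53.24; x* = 6 + 0.5·53.24/8.6 = 9.0953.

x* = 9.0953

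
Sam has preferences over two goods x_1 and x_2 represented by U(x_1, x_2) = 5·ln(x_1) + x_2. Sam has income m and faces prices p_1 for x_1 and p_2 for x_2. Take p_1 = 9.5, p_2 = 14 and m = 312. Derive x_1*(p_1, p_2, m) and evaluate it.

x_1* = 7.3684

Set MRS = p_1/p_2: (5/x_1)/1 = p_1/p_2.
So x_1*(p_1,p_2) = 5·p_2/p_1, independent of income; and x_2* = (m − 5·p_2)/p_2.
At the given prices: x_1* = 5·14/9.5 = 7.3684.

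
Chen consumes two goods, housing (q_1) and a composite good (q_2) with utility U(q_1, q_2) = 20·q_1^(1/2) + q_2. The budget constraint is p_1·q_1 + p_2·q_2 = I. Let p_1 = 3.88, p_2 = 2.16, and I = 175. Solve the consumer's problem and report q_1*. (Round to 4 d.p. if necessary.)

Thus q_1* = (10·p_2/p_1)² — independent of I — with the rest of income spent on q_2.
Plugging in: q_1* = (10·2.16/3.88)² = 30.9916.

q_1* = 30.9916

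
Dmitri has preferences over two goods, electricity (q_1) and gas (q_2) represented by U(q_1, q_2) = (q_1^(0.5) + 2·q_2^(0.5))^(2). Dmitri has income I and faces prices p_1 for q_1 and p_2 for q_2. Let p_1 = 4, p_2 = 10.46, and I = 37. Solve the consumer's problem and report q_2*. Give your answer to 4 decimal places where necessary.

q_2* = 2.1389

From the CES first-order condition, (1/2)·(q_2/q_1)^(0.5) = p_1/p_2.
Hence q_2/q_1 = (2·p_1/p_2)^(1/(0.5)), i.e. raised to the 2 power.
Substitute q_2 = (q_2/q_1)·q_1 into the budget: q_1* = I/(p_1 + p_2·(q_2/q_1)).
Numerically q_2/q_1 = 0.584947, so q_1* = 37/(4 + 10.46·0.584947) = 3.6567 and q_2* = 0.584947·3.6567 = 2.1389.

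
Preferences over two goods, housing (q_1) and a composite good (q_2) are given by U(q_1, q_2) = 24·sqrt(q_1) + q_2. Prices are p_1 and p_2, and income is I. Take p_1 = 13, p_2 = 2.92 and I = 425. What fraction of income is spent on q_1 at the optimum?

share on q_1 = 0.2222

Utility is quasi-linear in q_2; the FOC for q_1 is 12/√q_1 = p_1/p_2.
Solve: √q_1 = 12·p_2/p_1, so q_1*(p_1,p_2) = (12·p_2/p_1)², and q_2* = (I − p_1·q_1*)/p_2.
Plugging in: q_1* = (12·2.92/13)² = 7.2651, q_2* = 113.2033.
Expenditure on q_1: 13·7.2651 = 94.4463; share = 0.2222.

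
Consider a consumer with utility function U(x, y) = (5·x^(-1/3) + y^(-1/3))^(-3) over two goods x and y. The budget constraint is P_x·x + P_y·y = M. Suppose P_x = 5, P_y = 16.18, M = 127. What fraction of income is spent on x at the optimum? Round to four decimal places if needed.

share on x = 0.7137

From the CES first-order condition, 5·(y/x)^(4/3) = P_x/P_y.
Solve for the ratio: y/x = [(1/5)·P_x/P_y]^(0.75).
Substitute y = (y/x)·x into the budget: x* = M/(P_x + P_y·(y/x)).
Numerically y/x = 0.123956, so x* = 127/(5 + 16.18·0.123956) = 18.1284 and y* = 0.123956·18.1284 = 2.2471.
Expenditure on x: 5·18.1284 = 90.6418; share = 0.7137.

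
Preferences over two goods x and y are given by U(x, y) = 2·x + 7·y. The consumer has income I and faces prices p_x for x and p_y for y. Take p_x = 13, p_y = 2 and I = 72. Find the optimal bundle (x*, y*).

x* = 0, y* = 36

y gives more utility per dollar, so spend all income on y: y* = I/p_y, x* = 0.
Numerically: x* = 0, y* = 36.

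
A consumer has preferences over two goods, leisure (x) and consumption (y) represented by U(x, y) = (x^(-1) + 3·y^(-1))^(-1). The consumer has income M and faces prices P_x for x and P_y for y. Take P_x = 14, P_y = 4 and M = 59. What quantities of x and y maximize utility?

Substitute y = (y/x)·x into the budget: x* = M/(P_x + P_y·(y/x)).
Numerically y/x = 3.24037, so x* = 59/(14 + 4·3.24037) = 2.1883 and y* = 3.24037·2.1883 = 7.0909.

x* = 2.1883, y* = 7.0909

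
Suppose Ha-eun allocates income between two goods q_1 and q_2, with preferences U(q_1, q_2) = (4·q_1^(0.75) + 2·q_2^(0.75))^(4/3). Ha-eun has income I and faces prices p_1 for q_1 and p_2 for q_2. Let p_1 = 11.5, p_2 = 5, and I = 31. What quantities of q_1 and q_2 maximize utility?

MRS = MU_q_1/MU_q_2 = 2·(q_2/q_1)^(0.25). Set equal to p_1/p_2.
Hence q_2/q_1 = ((1/2)·p_1/p_2)^(1/(0.25)), i.e. raised to the 4 power.
Substitute q_2 = (q_2/q_1)·q_1 into the budget: q_1* = I/(p_1 + p_2·(q_2/q_1)).
Numerically q_2/q_1 = 1.749006, so q_1* = 31/(11.5 + 5·1.749006) = 1.5312 and q_2* = 1.749006·1.5312 = 2.6781.

q_1* = 1.5312, q_2* = 2.6781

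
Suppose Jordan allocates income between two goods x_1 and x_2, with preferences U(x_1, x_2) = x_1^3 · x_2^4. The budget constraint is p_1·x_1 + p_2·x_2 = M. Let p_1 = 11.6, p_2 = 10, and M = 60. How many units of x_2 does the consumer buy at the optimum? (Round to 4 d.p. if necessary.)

At p_1=11.6, p_2=10, M=60: x_2* = 4/7·60/10 = 3.4286.

x_2* = 3.4286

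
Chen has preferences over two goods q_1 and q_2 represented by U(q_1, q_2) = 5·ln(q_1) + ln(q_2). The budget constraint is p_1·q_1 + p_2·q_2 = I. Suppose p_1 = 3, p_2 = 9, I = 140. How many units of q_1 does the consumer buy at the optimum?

q_1* = 38.8889

Tangency: MRS = 5·q_2/q_1 = p_1/p_2.
Rearranging, p_2·q_2 = (1/5)·p_1·q_1. Substituting into the budget gives p_1·q_1·(1 + (1/5)) = I.
Demand: q_1*(p_1,p_2,I) = 5/6·I/p_1 and q_2* = 1/6·I/p_2.
At p_1=3, p_2=9, I=140: q_1* = 5/6·140/3 = 38.8889.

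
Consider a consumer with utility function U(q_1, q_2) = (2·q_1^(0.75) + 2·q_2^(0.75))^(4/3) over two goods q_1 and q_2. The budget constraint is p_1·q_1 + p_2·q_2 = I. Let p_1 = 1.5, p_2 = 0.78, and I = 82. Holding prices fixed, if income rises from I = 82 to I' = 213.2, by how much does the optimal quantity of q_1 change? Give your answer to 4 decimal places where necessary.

From the CES first-order condition, (q_2/q_1)^(0.25) = p_1/p_2.
Hence q_2/q_1 = (p_1/p_2)^(1/(0.25)), i.e. raised to the 4 power.
Substitute q_2 = (q_2/q_1)·q_1 into the budget: q_1* = I/(p_1 + p_2·(q_2/q_1)).
Numerically q_2/q_1 = 13.676867, so q_1* = 82/(1.5 + 0.78·13.676867) = 6.739.
At I' = 213.2: q_1* = 17.5214. Change: 17.5214 − 6.739 = 10.7824.

Δq_1* = 10.7824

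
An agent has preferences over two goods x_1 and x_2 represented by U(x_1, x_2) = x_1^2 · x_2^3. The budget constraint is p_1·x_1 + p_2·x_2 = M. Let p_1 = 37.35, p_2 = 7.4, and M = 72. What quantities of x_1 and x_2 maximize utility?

Tangency: MRS = (2/3)·x_2/x_1 = p_1/p_2.
Rearranging, p_2·x_2 = (3/2)·p_1·x_1. Substituting into the budget gives p_1·x_1·(1 + (3/2)) = M.
Demand: x_1*(p_1,p_2,M) = 0.4·M/p_1 and x_2* = 0.6·M/p_2.
At p_1=37.35, p_2=7.4, M=72: x_1* = 0.4·72/37.35 = 0.7711, x_2* = 5.8378.

x_1* = 0.7711, x_2* = 5.8378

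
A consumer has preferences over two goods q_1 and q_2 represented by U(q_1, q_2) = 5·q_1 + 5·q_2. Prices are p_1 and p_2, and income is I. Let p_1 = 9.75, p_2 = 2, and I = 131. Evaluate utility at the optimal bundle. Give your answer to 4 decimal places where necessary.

Perfect substitutes: compare marginal utility per dollar. 5/p_1 vs 5/p_2 → 0.5128 vs 2.5.
q_2 gives more utility per dollar, so spend all income on q_2: q_2* = I/p_2, q_1* = 0.
Numerically: q_1* = 0, q_2* = 65.5.
Utility at the optimum: U(0, 65.5) = 327.5.

V = 327.5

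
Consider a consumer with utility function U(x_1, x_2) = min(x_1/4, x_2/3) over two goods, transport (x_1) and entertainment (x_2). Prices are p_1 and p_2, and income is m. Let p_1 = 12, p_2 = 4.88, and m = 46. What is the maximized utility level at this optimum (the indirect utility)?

Leontief preferences: the optimum is at the kink where x_1/4 = x_2/3, i.e. x_2 = (3/4)·x_1.
Budget: p_1·x_1 + p_2·(3/4)·x_1 = m, so (4·p_1 + 3·p_2)·x_1 = 4·m.
Demand: x_1*(p_1,p_2,m) = 4·m/(4·p_1 + 3·p_2), x_2* = 3·m/(4·p_1 + 3·p_2).
Here 4·12 + 3·4.88 = 62.64, giving x_1* = 2.9374 and x_2* = 2.2031.
Utility at the optimum: U(2.9374, 2.2031) = 0.7344.

V = 0.7344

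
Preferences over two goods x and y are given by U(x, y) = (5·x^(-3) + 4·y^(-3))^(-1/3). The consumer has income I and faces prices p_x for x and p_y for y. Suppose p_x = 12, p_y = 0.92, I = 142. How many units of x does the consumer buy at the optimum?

From the CES first-order condition, (5/4)·(y/x)^(4) = p_x/p_y.
Hence y/x = ((4/5)·p_x/p_y)^(1/(4)), i.e. raised to the 0.25 power.
With the ratio pinned down, the budget gives x* = I/(p_x + p_y·(y/x)) and y* = (y/x)·x*.
Numerically y/x = 1.797301, so x* = 142/(12 + 0.92·1.797301) = 10.4003.

x* = 10.4003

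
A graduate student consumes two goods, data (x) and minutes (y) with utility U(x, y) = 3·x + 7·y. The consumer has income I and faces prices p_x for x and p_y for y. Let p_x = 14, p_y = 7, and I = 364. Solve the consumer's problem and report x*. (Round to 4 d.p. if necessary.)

Linear utility — the consumer picks whichever good has higher MU/price: 3/14 = 0.2143 vs 7/7 = 1.
y gives more utility per dollar, so spend all income on y: y* = I/p_y, x* = 0.
Numerically: x* = 0, y* = 52.

x* = 0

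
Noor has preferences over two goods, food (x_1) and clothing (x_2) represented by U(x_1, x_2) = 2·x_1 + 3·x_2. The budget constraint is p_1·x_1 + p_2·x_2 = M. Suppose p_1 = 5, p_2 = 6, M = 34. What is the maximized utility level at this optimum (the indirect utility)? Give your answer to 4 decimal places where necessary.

V = 17

Linear utility — the consumer picks whichever good has higher MU/price: 2/5 = 0.4 vs 3/6 = 0.5.
x_2 gives more utility per dollar, so spend all income on x_2: x_2* = M/p_2, x_1* = 0.
Numerically: x_1* = 0, x_2* = 5.6667.
Utility at the optimum: U(0, 5.6667) = 17.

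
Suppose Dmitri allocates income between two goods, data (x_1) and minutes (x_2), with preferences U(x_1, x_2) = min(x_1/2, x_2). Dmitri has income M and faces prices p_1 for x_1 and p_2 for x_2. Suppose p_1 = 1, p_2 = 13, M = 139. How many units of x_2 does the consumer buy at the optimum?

With perfect complements, no substitution: consume in ratio x_1:x_2 = 2:1.
Budget: p_1·x_1 + p_2·(1/2)·x_1 = M, so (2·p_1 + p_2)·x_1 = 2·M.
Demand: x_1*(p_1,p_2,M) = 2·M/(2·p_1 + p_2), x_2* = M/(2·p_1 + p_2).
Here 2·1 + 13 = 15, giving x_2* = 9.2667.

x_2* = 9.2667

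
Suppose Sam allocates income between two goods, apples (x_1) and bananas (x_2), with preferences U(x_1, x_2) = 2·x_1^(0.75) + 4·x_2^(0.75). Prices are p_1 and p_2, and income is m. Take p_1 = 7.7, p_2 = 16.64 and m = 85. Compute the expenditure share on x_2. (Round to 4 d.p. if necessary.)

From the CES first-order condition, (1/2)·(x_2/x_1)^(0.25) = p_1/p_2.
Solve for the ratio: x_2/x_1 = [2·p_1/p_2]^(4).
Substitute x_2 = (x_2/x_1)·x_1 into the budget: x_1* = m/(p_1 + p_2·(x_2/x_1)).
Numerically x_2/x_1 = 0.733617, so x_1* = 85/(7.7 + 16.64·0.733617) = 4.2698 and x_2* = 0.733617·4.2698 = 3.1324.
Expenditure on x_2: 16.64·3.1324 = 52.1228; share = 0.6132.

share on x_2 = 0.6132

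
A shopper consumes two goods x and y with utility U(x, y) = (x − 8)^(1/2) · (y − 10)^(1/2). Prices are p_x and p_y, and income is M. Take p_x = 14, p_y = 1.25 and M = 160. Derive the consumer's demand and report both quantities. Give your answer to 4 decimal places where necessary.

x* = 9.2679, y* = 24.2

Let x' = x−8, y' = y−10. MRS = y'/x' = p_x/p_y.
After buying the subsistence bundle (8, 10), a share 0.5 of the remaining income goes to x: x* = 8 + 0.5·(M − 8p_x − 10p_y)/p_x.
Discretionary income = 160 − 8·14 − 10·1.25 = 35.5; x* = 8 + 0.5·35.5/14 = 9.2679; y* = 10 + 0.5·35.5/1.25 = 24.2.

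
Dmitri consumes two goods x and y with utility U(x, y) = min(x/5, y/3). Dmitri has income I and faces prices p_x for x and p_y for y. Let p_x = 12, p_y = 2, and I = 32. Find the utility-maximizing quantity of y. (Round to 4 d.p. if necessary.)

Leontief preferences: the optimum is at the kink where x/5 = y/3, i.e. y = (3/5)·x.
Budget: p_x·x + p_y·(3/5)·x = I, so (5·p_x + 3·p_y)·x = 5·I.
Demand: x*(p_x,p_y,I) = 5·I/(5·p_x + 3·p_y), y* = 3·I/(5·p_x + 3·p_y).
Here 5·12 + 3·2 = 66, giving y* = 1.4545.

y* = 1.4545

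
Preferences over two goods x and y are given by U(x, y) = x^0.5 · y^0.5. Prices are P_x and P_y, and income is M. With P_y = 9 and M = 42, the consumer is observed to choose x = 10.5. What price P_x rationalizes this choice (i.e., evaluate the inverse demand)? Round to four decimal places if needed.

P_x = 2

The MRS is y/x. Set MRS = P_x/P_y.
So 0.5·P_y·y = 0.5·P_x·x; combined with the budget, a share 0.5 of income goes to x.
Demand: x*(P_x,P_y,M) = 0.5·M/P_x and y* = 0.5·M/P_y.
Set x* = 10.5 in the demand function and solve for P_x: P_x = 2.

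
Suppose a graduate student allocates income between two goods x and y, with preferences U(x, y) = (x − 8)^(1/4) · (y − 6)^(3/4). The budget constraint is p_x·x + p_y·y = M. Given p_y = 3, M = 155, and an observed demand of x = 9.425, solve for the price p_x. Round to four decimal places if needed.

p_x = 10

Let x' = x−8, y' = y−6. MRS = (1/3)·y'/x' = p_x/p_y.
After buying the subsistence bundle (8, 6), a share 0.25 of the remaining income goes to x: x* = 8 + 0.25·(M − 8p_x − 6p_y)/p_x.
Set x* = 9.425 in the demand function and solve for p_x: p_x = 10.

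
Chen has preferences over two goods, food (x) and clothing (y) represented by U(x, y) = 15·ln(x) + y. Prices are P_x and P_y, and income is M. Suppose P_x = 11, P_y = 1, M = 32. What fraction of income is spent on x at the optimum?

MU_x = 15/x, MU_y = 1. Tangency: 15/x = P_x/P_y.
So x*(P_x,P_y) = 15·P_y/P_x, independent of income; and y* = (M − 15·P_y)/P_y.
At the given prices: x* = 15·1/11 = 1.3636, and y* = 17.
Expenditure on x: 11·1.3636 = 15; share = 0.4687.

share on x = 0.4687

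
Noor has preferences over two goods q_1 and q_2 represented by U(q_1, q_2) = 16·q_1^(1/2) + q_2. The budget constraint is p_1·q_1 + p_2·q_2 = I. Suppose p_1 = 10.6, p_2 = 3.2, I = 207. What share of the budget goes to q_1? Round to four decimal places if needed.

share on q_1 = 0.2987

Thus q_1* = (8·p_2/p_1)² — independent of I — with the rest of income spent on q_2.
Plugging in: q_1* = (8·3.2/10.6)² = 5.8327, q_2* = 45.3667.
Expenditure on q_1: 10.6·5.8327 = 61.8264; share = 0.2987.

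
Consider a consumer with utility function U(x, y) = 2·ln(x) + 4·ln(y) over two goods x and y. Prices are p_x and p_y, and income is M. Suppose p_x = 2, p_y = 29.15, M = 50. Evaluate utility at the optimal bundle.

MU_x/MU_y = (2·y)/(4·x); tangency sets this equal to p_x/p_y.
So 2·p_y·y = 4·p_x·x; combined with the budget, a share 1/3 of income goes to x.
Demand: x*(p_x,p_y,M) = 1/3·M/p_x and y* = 2/3·M/p_y.
At p_x=2, p_y=29.15, M=50: x* = 1/3·50/2 = 8.3333, y* = 1.1435.
Utility at the optimum: U(8.3333, 1.1435) = 4.7769.

V = 4.7769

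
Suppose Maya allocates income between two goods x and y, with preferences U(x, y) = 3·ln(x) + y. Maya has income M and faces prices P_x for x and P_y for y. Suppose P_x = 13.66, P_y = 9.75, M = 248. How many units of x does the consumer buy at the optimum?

x* = 2.1413

Set MRS = P_x/P_y: (3/x)/1 = P_x/P_y.
So x*(P_x,P_y) = 3·P_y/P_x, independent of income; and y* = (M − 3·P_y)/P_y.
At the given prices: x* = 3·9.75/13.66 = 2.1413.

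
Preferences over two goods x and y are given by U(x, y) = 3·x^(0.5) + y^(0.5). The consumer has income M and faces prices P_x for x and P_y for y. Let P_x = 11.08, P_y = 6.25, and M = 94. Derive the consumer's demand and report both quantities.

From the CES first-order condition, 3·(y/x)^(0.5) = P_x/P_y.
Solve for the ratio: y/x = [(1/3)·P_x/P_y]^(2).
With the ratio pinned down, the budget gives x* = M/(P_x + P_y·(y/x)) and y* = (y/x)·x*.
Numerically y/x = 0.349202, so x* = 94/(11.08 + 6.25·0.349202) = 7.0876 and y* = 0.349202·7.0876 = 2.475.

x* = 7.0876, y* = 2.475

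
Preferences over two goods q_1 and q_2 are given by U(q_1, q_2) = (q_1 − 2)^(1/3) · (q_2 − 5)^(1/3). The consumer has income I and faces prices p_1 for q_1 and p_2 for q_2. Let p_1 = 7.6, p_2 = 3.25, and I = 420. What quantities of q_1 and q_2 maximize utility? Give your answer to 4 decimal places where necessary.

q_1* = 27.5625, q_2* = 64.7769

Let q_1' = q_1−2, q_2' = q_2−5. MRS = q_2'/q_1' = p_1/p_2.
After buying the subsistence bundle (2, 5), a share 0.5 of the remaining income goes to q_1: q_1* = 2 + 0.5·(I − 2p_1 − 5p_2)/p_1.
Discretionary income = 420 − 2·7.6 − 5·3.25 = 388.55; q_1* = 2 + 0.5·388.55/7.6 = 27.5625; q_2* = 5 + 0.5·388.55/3.25 = 64.7769.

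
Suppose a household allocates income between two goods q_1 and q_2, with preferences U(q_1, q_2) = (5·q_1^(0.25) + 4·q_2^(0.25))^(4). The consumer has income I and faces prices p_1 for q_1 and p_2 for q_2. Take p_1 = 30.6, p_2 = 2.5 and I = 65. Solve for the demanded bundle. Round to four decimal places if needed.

q_1* = 0.7834, q_2* = 16.4113

MRS = MU_q_1/MU_q_2 = (5/4)·(q_2/q_1)^(0.75). Set equal to p_1/p_2.
Solve for the ratio: q_2/q_1 = [(4/5)·p_1/p_2]^(4/3).
Substitute q_2 = (q_2/q_1)·q_1 into the budget: q_1* = I/(p_1 + p_2·(q_2/q_1)).
Numerically q_2/q_1 = 20.948931, so q_1* = 65/(30.6 + 2.5·20.948931) = 0.7834 and q_2* = 20.948931·0.7834 = 16.4113.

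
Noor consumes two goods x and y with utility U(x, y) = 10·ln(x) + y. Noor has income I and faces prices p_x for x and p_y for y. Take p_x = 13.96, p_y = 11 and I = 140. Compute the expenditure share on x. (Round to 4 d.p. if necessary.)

Set MRS = p_x/p_y: (10/x)/1 = p_x/p_y.
So x*(p_x,p_y) = 10·p_y/p_x, independent of income; and y* = (I − 10·p_y)/p_y.
At the given prices: x* = 10·11/13.96 = 7.8797, and y* = 2.7273.
Expenditure on x: 13.96·7.8797 = 110; share = 0.7857.

share on x = 0.7857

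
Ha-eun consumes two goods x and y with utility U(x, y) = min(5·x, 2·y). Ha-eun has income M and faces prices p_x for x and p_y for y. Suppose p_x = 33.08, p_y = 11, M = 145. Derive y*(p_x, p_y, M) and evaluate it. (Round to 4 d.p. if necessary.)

y* = 5.9838

With perfect complements, no substitution: consume in ratio x:y = 2:5.
Budget: p_x·x + p_y·(5/2)·x = M, so (2·p_x + 5·p_y)·x = 2·M.
Demand: x*(p_x,p_y,M) = 2·M/(2·p_x + 5·p_y), y* = 5·M/(2·p_x + 5·p_y).
Here 2·33.08 + 5·11 = 121.16, giving y* = 5.9838.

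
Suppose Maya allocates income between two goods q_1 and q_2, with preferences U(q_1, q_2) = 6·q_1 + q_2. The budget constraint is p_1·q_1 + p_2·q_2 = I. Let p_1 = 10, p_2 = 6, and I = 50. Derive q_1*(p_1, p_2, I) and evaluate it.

Perfect substitutes: compare marginal utility per dollar. 6/p_1 vs 1/p_2 → 0.6 vs 0.1667.
q_1 gives more utility per dollar, so spend all income on q_1: q_1* = I/p_1, q_2* = 0.
Numerically: q_1* = 5, q_2* = 0.

q_1* = 5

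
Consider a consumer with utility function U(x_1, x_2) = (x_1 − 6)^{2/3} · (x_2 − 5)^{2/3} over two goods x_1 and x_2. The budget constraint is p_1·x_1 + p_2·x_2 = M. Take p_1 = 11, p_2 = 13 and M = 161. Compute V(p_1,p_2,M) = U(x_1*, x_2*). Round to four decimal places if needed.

V = 1.3528

This is Cobb-Douglas in (x_1−6, x_2−5): tangency gives 2/3·p_2·(x_2−5) = 2/3·p_1·(x_1−6).
After buying the subsistence bundle (6, 5), a share 0.5 of the remaining income goes to x_1: x_1* = 6 + 0.5·(M − 6p_1 − 5p_2)/p_1.
Discretionary income = 161 − 6·11 − 5·13 = 30; x_1* = 6 + 0.5·30/11 = 7.3636; x_2* = 5 + 0.5·30/13 = 6.1538.
Utility at the optimum: U(7.3636, 6.1538) = 1.3528.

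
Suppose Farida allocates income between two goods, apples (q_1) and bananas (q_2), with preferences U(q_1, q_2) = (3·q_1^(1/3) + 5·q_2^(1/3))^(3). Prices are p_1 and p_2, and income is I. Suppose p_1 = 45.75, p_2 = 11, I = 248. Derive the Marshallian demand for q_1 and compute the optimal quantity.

MU_q_1 ∝ 3·q_1^(-2/3), MU_q_2 ∝ 5·q_2^(-2/3), so MRS = (3/5)·(q_2/q_1)^(2/3) = p_1/p_2.
Solve for the ratio: q_2/q_1 = [(5/3)·p_1/p_2]^(1.5).
Substitute q_2 = (q_2/q_1)·q_1 into the budget: q_1* = I/(p_1 + p_2·(q_2/q_1)).
Numerically q_2/q_1 = 18.250331, so q_1* = 248/(45.75 + 11·18.250331) = 1.0061.

q_1* = 1.0061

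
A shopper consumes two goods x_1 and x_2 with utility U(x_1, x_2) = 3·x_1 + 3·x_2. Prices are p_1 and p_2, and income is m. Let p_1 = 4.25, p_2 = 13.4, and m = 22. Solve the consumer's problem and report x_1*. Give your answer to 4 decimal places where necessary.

x_1* = 5.1765

Perfect substitutes: compare marginal utility per dollar. 3/p_1 vs 3/p_2 → 0.7059 vs 0.2239.
x_1 gives more utility per dollar, so spend all income on x_1: x_1* = m/p_1, x_2* = 0.
Numerically: x_1* = 5.1765, x_2* = 0.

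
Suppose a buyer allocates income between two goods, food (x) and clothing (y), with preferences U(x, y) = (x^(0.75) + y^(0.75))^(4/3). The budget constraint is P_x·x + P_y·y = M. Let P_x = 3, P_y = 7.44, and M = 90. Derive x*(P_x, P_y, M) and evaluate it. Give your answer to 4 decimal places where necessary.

x* = 28.1542

MU_x ∝ x^(-0.25), MU_y ∝ y^(-0.25), so MRS = (y/x)^(0.25) = P_x/P_y.
Hence y/x = (P_x/P_y)^(1/(0.25)), i.e. raised to the 4 power.
Substitute y = (y/x)·x into the budget: x* = M/(P_x + P_y·(y/x)).
Numerically y/x = 0.026436, so x* = 90/(3 + 7.44·0.026436) = 28.1542.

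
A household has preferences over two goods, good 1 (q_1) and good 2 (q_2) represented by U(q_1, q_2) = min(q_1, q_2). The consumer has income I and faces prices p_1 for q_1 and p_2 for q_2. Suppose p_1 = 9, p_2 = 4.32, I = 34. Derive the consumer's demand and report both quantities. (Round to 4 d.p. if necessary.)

q_1* = 2.5526, q_2* = 2.5526

Here 9 + 4.32 = 13.32, giving q_1* = 2.5526 and q_2* = 2.5526.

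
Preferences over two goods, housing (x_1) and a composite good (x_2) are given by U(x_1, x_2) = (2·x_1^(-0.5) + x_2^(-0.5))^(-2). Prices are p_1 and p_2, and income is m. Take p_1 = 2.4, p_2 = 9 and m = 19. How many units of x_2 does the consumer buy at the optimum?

MU_x_1 ∝ 2·x_1^(-1.5), MU_x_2 ∝ x_2^(-1.5), so MRS = 2·(x_2/x_1)^(1.5) = p_1/p_2.
Solve for the ratio: x_2/x_1 = [(1/2)·p_1/p_2]^(2/3).
Substitute x_2 = (x_2/x_1)·x_1 into the budget: x_1* = m/(p_1 + p_2·(x_2/x_1)).
Numerically x_2/x_1 = 0.260991, so x_1* = 19/(2.4 + 9·0.260991) = 4.0009 and x_2* = 0.260991·4.0009 = 1.0442.

x_2* = 1.0442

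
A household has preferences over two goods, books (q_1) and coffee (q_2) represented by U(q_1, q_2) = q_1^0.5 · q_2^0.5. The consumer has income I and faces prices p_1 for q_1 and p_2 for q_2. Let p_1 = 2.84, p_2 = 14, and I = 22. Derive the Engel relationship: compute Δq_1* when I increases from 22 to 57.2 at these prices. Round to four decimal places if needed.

Tangency: MRS = q_2/q_1 = p_1/p_2.
Rearranging, p_2·q_2 = p_1·q_1. Substituting into the budget gives p_1·q_1·(1 + 1) = I.
Demand: q_1*(p_1,p_2,I) = 0.5·I/p_1 and q_2* = 0.5·I/p_2.
At p_1=2.84, p_2=14, I=22: q_1* = 0.5·22/2.84 = 3.8732.
At I' = 57.2: q_1* = 10.0704. Change: 10.0704 − 3.8732 = 6.1972.

Δq_1* = 6.1972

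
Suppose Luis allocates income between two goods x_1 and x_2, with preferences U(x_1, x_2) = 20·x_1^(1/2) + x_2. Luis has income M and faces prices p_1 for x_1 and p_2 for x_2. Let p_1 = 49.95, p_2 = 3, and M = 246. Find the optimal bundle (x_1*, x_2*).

MU_x_1 = 10/√x_1, MU_x_2 = 1. Tangency: 10/√x_1 = p_1/p_2.
Solve: √x_1 = 10·p_2/p_1, so x_1*(p_1,p_2) = (10·p_2/p_1)², and x_2* = (M − p_1·x_1*)/p_2.
Plugging in: x_1* = (10·3/49.95)² = 0.3607, x_2* = 75.994.

x_1* = 0.3607, x_2* = 75.994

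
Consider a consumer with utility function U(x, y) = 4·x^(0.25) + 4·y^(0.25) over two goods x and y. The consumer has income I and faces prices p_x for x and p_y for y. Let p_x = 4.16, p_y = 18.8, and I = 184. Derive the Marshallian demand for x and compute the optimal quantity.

MU_x ∝ 4·x^(-0.75), MU_y ∝ 4·y^(-0.75), so MRS = (y/x)^(0.75) = p_x/p_y.
Solve for the ratio: y/x = [p_x/p_y]^(4/3).
With the ratio pinned down, the budget gives x* = I/(p_x + p_y·(y/x)) and y* = (y/x)·x*.
Numerically y/x = 0.133838, so x* = 184/(4.16 + 18.8·0.133838) = 27.5607.

x* = 27.5607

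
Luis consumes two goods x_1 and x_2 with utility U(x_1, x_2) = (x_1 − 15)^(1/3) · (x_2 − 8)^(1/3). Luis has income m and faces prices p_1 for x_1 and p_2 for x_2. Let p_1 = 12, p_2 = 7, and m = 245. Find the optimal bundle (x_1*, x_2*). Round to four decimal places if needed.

x_1* = 15.375, x_2* = 8.6429

After buying the subsistence bundle (15, 8), a share 0.5 of the remaining income goes to x_1: x_1* = 15 + 0.5·(m − 15p_1 − 8p_2)/p_1.
Discretionary income = 245 − 15·12 − 8·7 = 9; x_1* = 15 + 0.5·9/12 = 15.375; x_2* = 8 + 0.5·9/7 = 8.6429.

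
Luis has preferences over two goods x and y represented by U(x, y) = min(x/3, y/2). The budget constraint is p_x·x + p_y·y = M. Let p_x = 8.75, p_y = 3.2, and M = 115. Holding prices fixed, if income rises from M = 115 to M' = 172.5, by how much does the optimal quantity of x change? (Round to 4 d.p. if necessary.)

Demand: x*(p_x,p_y,M) = 3·M/(3·p_x + 2·p_y), y* = 2·M/(3·p_x + 2·p_y).
Here 3·8.75 + 2·3.2 = 32.65, giving x* = 10.5666.
At M' = 172.5: x* = 15.8499. Change: 15.8499 − 10.5666 = 5.2833.

Δx* = 5.2833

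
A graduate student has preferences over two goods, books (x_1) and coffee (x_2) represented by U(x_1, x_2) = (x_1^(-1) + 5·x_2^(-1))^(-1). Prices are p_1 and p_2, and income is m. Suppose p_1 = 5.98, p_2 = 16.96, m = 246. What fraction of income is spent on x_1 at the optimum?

MRS = MU_x_1/MU_x_2 = (1/5)·(x_2/x_1)^(2). Set equal to p_1/p_2.
Hence x_2/x_1 = (5·p_1/p_2)^(1/(2)), i.e. raised to the 0.5 power.
With the ratio pinned down, the budget gives x_1* = m/(p_1 + p_2·(x_2/x_1)) and x_2* = (x_2/x_1)·x_1*.
Numerically x_2/x_1 = 1.327769, so x_1* = 246/(5.98 + 16.96·1.327769) = 8.6319 and x_2* = 1.327769·8.6319 = 11.4612.
Expenditure on x_1: 5.98·8.6319 = 51.6187; share = 0.2098.

share on x_1 = 0.2098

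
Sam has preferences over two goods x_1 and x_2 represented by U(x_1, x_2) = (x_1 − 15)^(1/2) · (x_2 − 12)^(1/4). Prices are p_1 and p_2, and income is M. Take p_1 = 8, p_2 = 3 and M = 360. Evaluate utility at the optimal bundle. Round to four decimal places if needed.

MRS = 2·(x_2−12)/(x_1−15). Tangency with p_1/p_2 gives x_2−12 = (1/2)·(p_1/p_2)·(x_1−15).
Substituting into the budget: x_1* = 15 + 2/3·(M − 15·p_1 − 12·p_2)/p_1, and x_2* = 12 + 1/3·(…)/p_2.
Discretionary income = 360 − 15·8 − 12·3 = 204; x_1* = 15 + 2/3·204/8 = 32; x_2* = 12 + 1/3·204/3 = 34.6667.
Utility at the optimum: U(32, 34.6667) = 8.9965.

V = 8.9965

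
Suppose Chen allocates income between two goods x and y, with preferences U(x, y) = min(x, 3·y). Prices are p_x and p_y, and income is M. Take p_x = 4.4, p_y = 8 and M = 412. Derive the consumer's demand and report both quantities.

With perfect complements, no substitution: consume in ratio x:y = 3:1.
Budget: p_x·x + p_y·(1/3)·x = M, so (3·p_x + p_y)·x = 3·M.
Demand: x*(p_x,p_y,M) = 3·M/(3·p_x + p_y), y* = M/(3·p_x + p_y).
Here 3·4.4 + 8 = 21.2, giving x* = 58.3019 and y* = 19.434.

x* = 58.3019, y* = 19.434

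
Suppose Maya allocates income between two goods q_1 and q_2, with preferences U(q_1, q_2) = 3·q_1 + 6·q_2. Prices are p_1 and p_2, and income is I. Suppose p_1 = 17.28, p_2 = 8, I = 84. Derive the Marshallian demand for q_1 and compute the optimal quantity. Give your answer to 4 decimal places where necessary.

Perfect substitutes: compare marginal utility per dollar. 3/p_1 vs 6/p_2 → 0.1736 vs 0.75.
q_2 gives more utility per dollar, so spend all income on q_2: q_2* = I/p_2, q_1* = 0.
Numerically: q_1* = 0, q_2* = 10.5.

q_1* = 0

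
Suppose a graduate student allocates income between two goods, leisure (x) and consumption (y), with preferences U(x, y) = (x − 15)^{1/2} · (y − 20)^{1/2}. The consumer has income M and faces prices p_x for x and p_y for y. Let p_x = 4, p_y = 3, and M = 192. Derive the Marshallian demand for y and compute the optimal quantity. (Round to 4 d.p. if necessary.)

y* = 32

MRS = (y−20)/(x−15). Tangency with p_x/p_y gives y−20 = (p_x/p_y)·(x−15).
Substituting into the budget: x* = 15 + 0.5·(M − 15·p_x − 20·p_y)/p_x, and y* = 20 + 0.5·(…)/p_y.
Discretionary income = 192 − 15·4 − 20·3 = 72; y* = 20 + 0.5·72/3 = 32.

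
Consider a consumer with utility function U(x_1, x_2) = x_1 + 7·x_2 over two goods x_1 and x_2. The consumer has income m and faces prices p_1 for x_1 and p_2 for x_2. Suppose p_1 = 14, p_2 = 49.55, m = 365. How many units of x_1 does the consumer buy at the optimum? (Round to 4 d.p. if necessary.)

Perfect substitutes: compare marginal utility per dollar. 1/p_1 vs 7/p_2 → 0.0714 vs 0.1413.
x_2 gives more utility per dollar, so spend all income on x_2: x_2* = m/p_2, x_1* = 0.
Numerically: x_1* = 0, x_2* = 7.3663.

x_1* = 0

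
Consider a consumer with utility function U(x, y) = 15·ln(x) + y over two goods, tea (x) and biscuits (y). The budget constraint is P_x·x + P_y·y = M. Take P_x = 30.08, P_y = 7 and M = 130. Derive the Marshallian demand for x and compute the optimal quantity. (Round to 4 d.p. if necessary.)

x* = 3.4907

MU_x = 15/x, MU_y = 1. Tangency: 15/x = P_x/P_y.
So x*(P_x,P_y) = 15·P_y/P_x, independent of income; and y* = (M − 15·P_y)/P_y.
At the given prices: x* = 15·7/30.08 = 3.4907.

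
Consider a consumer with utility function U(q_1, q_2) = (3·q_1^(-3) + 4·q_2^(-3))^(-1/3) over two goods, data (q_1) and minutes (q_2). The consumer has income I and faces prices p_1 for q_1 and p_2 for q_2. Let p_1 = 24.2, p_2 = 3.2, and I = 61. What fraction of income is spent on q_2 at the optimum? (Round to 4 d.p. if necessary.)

From the CES first-order condition, (3/4)·(q_2/q_1)^(4) = p_1/p_2.
Solve for the ratio: q_2/q_1 = [(4/3)·p_1/p_2]^(0.25).
With the ratio pinned down, the budget gives q_1* = I/(p_1 + p_2·(q_2/q_1)) and q_2* = (q_2/q_1)·q_1*.
Numerically q_2/q_1 = 1.781973, so q_1* = 61/(24.2 + 3.2·1.781973) = 2.04 and q_2* = 1.781973·2.04 = 3.6352.
Expenditure on q_2: 3.2·3.6352 = 11.6326; share = 0.1907.

share on q_2 = 0.1907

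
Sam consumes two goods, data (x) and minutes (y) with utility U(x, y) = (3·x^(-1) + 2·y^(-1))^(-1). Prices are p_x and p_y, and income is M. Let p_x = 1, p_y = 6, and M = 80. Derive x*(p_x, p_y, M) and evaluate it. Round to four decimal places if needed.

x* = 26.6667

From the CES first-order condition, (3/2)·(y/x)^(2) = p_x/p_y.
Solve for the ratio: y/x = [(2/3)·p_x/p_y]^(0.5).
With the ratio pinned down, the budget gives x* = M/(p_x + p_y·(y/x)) and y* = (y/x)·x*.
Numerically y/x = 0.333333, so x* = 80/(1 + 6·0.333333) = 26.6667.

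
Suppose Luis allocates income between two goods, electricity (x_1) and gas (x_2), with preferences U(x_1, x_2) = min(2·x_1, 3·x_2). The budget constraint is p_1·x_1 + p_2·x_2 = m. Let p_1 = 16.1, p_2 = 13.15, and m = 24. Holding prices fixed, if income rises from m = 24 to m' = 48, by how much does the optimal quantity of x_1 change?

Δx_1* = 0.9651

With perfect complements, no substitution: consume in ratio x_1:x_2 = 3:2.
Budget: p_1·x_1 + p_2·(2/3)·x_1 = m, so (3·p_1 + 2·p_2)·x_1 = 3·m.
Demand: x_1*(p_1,p_2,m) = 3·m/(3·p_1 + 2·p_2), x_2* = 2·m/(3·p_1 + 2·p_2).
Here 3·16.1 + 2·13.15 = 74.6, giving x_1* = 0.9651.
At m' = 48: x_1* = 1.9303. Change: 1.9303 − 0.9651 = 0.9651.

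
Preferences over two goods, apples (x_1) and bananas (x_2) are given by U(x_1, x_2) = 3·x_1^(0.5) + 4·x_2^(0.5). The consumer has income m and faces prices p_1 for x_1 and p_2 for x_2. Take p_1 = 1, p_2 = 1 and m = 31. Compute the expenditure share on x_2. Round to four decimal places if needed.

share on x_2 = 0.64

MRS = MU_x_1/MU_x_2 = (3/4)·(x_2/x_1)^(0.5). Set equal to p_1/p_2.
Solve for the ratio: x_2/x_1 = [(4/3)·p_1/p_2]^(2).
Substitute x_2 = (x_2/x_1)·x_1 into the budget: x_1* = m/(p_1 + p_2·(x_2/x_1)).
Numerically x_2/x_1 = 1.777778, so x_1* = 31/(1 + 1·1.777778) = 11.16 and x_2* = 1.777778·11.16 = 19.84.
Expenditure on x_2: 1·19.84 = 19.84; share = 0.64.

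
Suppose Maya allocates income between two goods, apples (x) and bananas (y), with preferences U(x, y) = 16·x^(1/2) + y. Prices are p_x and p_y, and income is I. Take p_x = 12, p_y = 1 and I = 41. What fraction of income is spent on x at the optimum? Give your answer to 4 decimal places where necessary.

MU_x = 8/√x, MU_y = 1. Tangency: 8/√x = p_x/p_y.
Solve: √x = 8·p_y/p_x, so x*(p_x,p_y) = (8·p_y/p_x)², and y* = (I − p_x·x*)/p_y.
Plugging in: x* = (8·1/12)² = 0.4444, y* = 35.6667.
Expenditure on x: 12·0.4444 = 5.3333; share = 0.1301.

share on x = 0.1301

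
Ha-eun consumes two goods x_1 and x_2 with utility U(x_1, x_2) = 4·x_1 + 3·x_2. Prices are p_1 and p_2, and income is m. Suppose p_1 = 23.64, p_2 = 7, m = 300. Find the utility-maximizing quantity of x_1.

x_1* = 0

Perfect substitutes: compare marginal utility per dollar. 4/p_1 vs 3/p_2 → 0.1692 vs 0.4286.
x_2 gives more utility per dollar, so spend all income on x_2: x_2* = m/p_2, x_1* = 0.
Numerically: x_1* = 0, x_2* = 42.8571.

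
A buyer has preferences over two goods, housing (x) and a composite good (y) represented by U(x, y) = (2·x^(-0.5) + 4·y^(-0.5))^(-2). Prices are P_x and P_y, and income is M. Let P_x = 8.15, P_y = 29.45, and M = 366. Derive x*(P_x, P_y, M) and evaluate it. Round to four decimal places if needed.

MRS = MU_x/MU_y = (1/2)·(y/x)^(1.5). Set equal to P_x/P_y.
Solve for the ratio: y/x = [2·P_x/P_y]^(2/3).
Substitute y = (y/x)·x into the budget: x* = M/(P_x + P_y·(y/x)).
Numerically y/x = 0.674116, so x* = 366/(8.15 + 29.45·0.674116) = 13.0702.

x* = 13.0702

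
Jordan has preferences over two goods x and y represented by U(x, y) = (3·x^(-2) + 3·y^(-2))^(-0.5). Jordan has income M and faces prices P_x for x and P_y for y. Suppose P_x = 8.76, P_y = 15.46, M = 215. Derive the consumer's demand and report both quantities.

MRS = MU_x/MU_y = (y/x)^(3). Set equal to P_x/P_y.
Solve for the ratio: y/x = [P_x/P_y]^(1/3).
Substitute y = (y/x)·x into the budget: x* = M/(P_x + P_y·(y/x)).
Numerically y/x = 0.827494, so x* = 215/(8.76 + 15.46·0.827494) = 9.9754 and y* = 0.827494·9.9754 = 8.2546.

x* = 9.9754, y* = 8.2546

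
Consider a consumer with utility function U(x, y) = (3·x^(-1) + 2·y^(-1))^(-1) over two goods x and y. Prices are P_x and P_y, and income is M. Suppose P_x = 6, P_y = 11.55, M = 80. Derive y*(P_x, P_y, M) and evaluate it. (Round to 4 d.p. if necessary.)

From the CES first-order condition, (3/2)·(y/x)^(2) = P_x/P_y.
Hence y/x = ((2/3)·P_x/P_y)^(1/(2)), i.e. raised to the 0.5 power.
With the ratio pinned down, the budget gives x* = M/(P_x + P_y·(y/x)) and y* = (y/x)·x*.
Numerically y/x = 0.58849, so x* = 80/(6 + 11.55·0.58849) = 6.2514 and y* = 0.58849·6.2514 = 3.6789.

y* = 3.6789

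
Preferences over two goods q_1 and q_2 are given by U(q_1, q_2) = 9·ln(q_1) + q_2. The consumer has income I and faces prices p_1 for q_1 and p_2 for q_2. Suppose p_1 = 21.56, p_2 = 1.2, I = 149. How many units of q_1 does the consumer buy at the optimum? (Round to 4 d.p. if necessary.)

q_1* = 0.5009

So q_1*(p_1,p_2) = 9·p_2/p_1, independent of income; and q_2* = (I − 9·p_2)/p_2.
At the given prices: q_1* = 9·1.2/21.56 = 0.5009.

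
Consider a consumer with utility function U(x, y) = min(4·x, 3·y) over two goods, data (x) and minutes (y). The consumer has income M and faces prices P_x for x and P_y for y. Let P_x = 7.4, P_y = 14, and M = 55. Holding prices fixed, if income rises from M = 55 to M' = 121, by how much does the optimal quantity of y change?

Δy* = 3.376

With perfect complements, no substitution: consume in ratio x:y = 3:4.
Budget: P_x·x + P_y·(4/3)·x = M, so (3·P_x + 4·P_y)·x = 3·M.
Demand: x*(P_x,P_y,M) = 3·M/(3·P_x + 4·P_y), y* = 4·M/(3·P_x + 4·P_y).
Here 3·7.4 + 4·14 = 78.2, giving y* = 2.8133.
At M' = 121: y* = 6.1893. Change: 6.1893 − 2.8133 = 3.376.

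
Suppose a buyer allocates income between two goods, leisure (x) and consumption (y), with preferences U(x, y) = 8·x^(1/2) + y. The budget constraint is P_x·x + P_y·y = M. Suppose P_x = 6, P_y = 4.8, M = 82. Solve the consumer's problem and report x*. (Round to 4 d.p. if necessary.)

x* = 10.24

MU_x = 4/√x, MU_y = 1. Tangency: 4/√x = P_x/P_y.
Thus x* = (4·P_y/P_x)² — independent of M — with the rest of income spent on y.
Plugging in: x* = (4·4.8/6)² = 10.24.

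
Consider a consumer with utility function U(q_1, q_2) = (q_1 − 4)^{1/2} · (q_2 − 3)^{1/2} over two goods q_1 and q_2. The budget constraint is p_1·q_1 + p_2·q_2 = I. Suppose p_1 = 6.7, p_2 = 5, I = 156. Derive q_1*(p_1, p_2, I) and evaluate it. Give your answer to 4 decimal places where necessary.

q_1* = 12.5224

Discretionary income = 156 − 4·6.7 − 3·5 = 114.2; q_1* = 4 + 0.5·114.2/6.7 = 12.5224.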